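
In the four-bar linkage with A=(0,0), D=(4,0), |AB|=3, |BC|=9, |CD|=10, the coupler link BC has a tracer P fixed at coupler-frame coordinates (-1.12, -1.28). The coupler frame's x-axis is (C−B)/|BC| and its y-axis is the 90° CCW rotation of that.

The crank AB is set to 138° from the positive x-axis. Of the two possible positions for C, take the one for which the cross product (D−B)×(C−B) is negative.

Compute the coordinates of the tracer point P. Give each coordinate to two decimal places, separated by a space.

-3.38 3.26

A=(0,0), D=(4.00,0)
B = A + 3.00·(cos138°, sin138°) = (-2.2294, 2.0074)
|BD| = 6.5449
circle(B,9.00) ∩ circle(D,10.00): a=1.8209, h=8.8139
  candidates: C₊=(2.2070,9.8380) cross=57.686; C₋=(-3.1996,-6.9402) cross=-57.686
  mode - wants cross < 0 → take C=(-3.1996,-6.9402) (cross=-57.686)
ex = (C−B)/|BC| = (-0.1078,-0.9942); ey = (0.9942,-0.1078)
P = B + -1.12·ex + -1.28·ey = (-3.3812,3.2588)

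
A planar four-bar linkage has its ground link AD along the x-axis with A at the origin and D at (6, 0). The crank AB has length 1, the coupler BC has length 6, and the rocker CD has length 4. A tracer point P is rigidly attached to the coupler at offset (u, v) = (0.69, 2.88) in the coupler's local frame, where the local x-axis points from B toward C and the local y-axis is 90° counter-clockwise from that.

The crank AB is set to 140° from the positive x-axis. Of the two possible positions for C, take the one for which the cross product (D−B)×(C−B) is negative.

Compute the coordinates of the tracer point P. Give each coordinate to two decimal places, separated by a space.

1.65 2.36

A=(0,0), D=(6.00,0)
B = A + 1.00·(cos140°, sin140°) = (-0.7660, 0.6428)
|BD| = 6.7965
circle(B,6.00) ∩ circle(D,4.00): a=4.8696, h=3.5053
  candidates: C₊=(4.4132,3.6718) cross=23.824; C₋=(3.7502,-3.3073) cross=-23.824
  mode - wants cross < 0 → take C=(3.7502,-3.3073) (cross=-23.824)
ex = (C−B)/|BC| = (0.7527,-0.6584); ey = (0.6584,0.7527)
P = B + 0.69·ex + 2.88·ey = (1.6494,2.3563)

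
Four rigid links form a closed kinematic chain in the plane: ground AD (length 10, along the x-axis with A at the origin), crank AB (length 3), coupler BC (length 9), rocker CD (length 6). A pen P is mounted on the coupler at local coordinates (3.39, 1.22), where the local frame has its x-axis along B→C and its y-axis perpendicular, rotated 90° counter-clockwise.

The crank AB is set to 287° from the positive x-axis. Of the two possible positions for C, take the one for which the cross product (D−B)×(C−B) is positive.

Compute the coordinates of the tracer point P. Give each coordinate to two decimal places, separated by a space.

1.82 0.61

A=(0,0), D=(10.00,0)
B = A + 3.00·(cos287°, sin287°) = (0.8771, -2.8689)
|BD| = 9.5634
circle(B,9.00) ∩ circle(D,6.00): a=7.1344, h=5.4864
  candidates: C₊=(6.0371,4.5050) cross=52.468; C₋=(9.3288,-5.9623) cross=-52.468
  mode + wants cross > 0 → take C=(6.0371,4.5050) (cross=52.468)
ex = (C−B)/|BC| = (0.5733,0.8193); ey = (-0.8193,0.5733)
P = B + 3.39·ex + 1.22·ey = (1.8211,0.6081)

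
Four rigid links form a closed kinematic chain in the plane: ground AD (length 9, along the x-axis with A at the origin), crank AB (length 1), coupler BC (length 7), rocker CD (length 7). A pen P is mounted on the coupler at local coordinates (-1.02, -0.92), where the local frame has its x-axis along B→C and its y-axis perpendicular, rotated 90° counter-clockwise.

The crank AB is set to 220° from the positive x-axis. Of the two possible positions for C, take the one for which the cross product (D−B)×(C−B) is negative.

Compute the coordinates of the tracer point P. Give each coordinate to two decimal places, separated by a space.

A=(0,0), D=(9.00,0)
B = A + 1.00·(cos220°, sin220°) = (-0.7660, -0.6428)
|BD| = 9.7872
circle(B,7.00) ∩ circle(D,7.00): a=4.8936, h=5.0053
  candidates: C₊=(3.7882,4.6731) cross=48.988; C₋=(4.4457,-5.3159) cross=-48.988
  mode - wants cross < 0 → take C=(4.4457,-5.3159) (cross=-48.988)
ex = (C−B)/|BC| = (0.7445,-0.6676); ey = (0.6676,0.7445)
P = B + -1.02·ex + -0.92·ey = (-2.1396,-0.6468)

-2.14 -0.65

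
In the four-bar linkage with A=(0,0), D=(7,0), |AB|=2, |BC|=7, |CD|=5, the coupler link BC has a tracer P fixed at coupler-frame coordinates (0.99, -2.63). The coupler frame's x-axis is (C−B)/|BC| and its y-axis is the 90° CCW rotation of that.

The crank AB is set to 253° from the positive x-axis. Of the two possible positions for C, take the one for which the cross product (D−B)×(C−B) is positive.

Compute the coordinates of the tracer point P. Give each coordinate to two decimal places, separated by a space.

2.11 -2.70

A=(0,0), D=(7.00,0)
B = A + 2.00·(cos253°, sin253°) = (-0.5847, -1.9126)
|BD| = 7.8222
circle(B,7.00) ∩ circle(D,5.00): a=5.4452, h=4.3989
  candidates: C₊=(3.6196,3.6841) cross=34.409; C₋=(5.7707,-4.8465) cross=-34.409
  mode + wants cross > 0 → take C=(3.6196,3.6841) (cross=34.409)
ex = (C−B)/|BC| = (0.6006,0.7995); ey = (-0.7995,0.6006)
P = B + 0.99·ex + -2.63·ey = (2.1126,-2.7007)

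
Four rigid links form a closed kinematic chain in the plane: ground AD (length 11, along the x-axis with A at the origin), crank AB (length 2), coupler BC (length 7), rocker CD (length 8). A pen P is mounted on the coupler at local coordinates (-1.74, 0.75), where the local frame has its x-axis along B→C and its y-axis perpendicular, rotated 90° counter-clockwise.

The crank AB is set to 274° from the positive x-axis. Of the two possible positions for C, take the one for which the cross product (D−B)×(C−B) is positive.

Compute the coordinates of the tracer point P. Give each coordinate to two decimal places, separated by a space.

A=(0,0), D=(11.00,0)
B = A + 2.00·(cos274°, sin274°) = (0.1395, -1.9951)
|BD| = 11.0422
circle(B,7.00) ∩ circle(D,8.00): a=4.8419, h=5.0553
  candidates: C₊=(3.9883,3.8518) cross=55.822; C₋=(5.8151,-6.0924) cross=-55.822
  mode + wants cross > 0 → take C=(3.9883,3.8518) (cross=55.822)
ex = (C−B)/|BC| = (0.5498,0.8353); ey = (-0.8353,0.5498)
P = B + -1.74·ex + 0.75·ey = (-1.4436,-3.0361)

-1.44 -3.04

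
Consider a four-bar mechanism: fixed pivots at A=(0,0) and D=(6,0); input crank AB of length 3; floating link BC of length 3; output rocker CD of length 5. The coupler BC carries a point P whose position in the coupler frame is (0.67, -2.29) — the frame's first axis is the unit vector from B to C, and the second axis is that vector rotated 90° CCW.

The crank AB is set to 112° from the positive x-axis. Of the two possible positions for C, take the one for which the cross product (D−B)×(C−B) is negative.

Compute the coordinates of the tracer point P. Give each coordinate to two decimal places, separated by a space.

A=(0,0), D=(6.00,0)
B = A + 3.00·(cos112°, sin112°) = (-1.1238, 2.7816)
|BD| = 7.6476
circle(B,3.00) ∩ circle(D,5.00): a=2.7777, h=1.1333
  candidates: C₊=(1.8758,2.8269) cross=8.667; C₋=(1.0515,0.7156) cross=-8.667
  mode - wants cross < 0 → take C=(1.0515,0.7156) (cross=-8.667)
ex = (C−B)/|BC| = (0.7251,-0.6886); ey = (0.6886,0.7251)
P = B + 0.67·ex + -2.29·ey = (-2.2150,0.6597)

-2.22 0.66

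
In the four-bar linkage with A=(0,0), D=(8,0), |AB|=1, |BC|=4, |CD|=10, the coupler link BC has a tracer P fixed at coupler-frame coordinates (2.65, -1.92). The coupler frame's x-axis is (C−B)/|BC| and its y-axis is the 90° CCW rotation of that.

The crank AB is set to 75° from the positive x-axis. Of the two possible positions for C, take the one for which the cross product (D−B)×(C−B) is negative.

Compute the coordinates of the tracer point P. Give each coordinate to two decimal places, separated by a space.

A=(0,0), D=(8.00,0)
B = A + 1.00·(cos75°, sin75°) = (0.2588, 0.9659)
|BD| = 7.8012
circle(B,4.00) ∩ circle(D,10.00): a=-1.4832, h=3.7149
  candidates: C₊=(-0.7530,4.8358) cross=28.980; C₋=(-1.6729,-2.5367) cross=-28.980
  mode - wants cross < 0 → take C=(-1.6729,-2.5367) (cross=-28.980)
ex = (C−B)/|BC| = (-0.4829,-0.8757); ey = (0.8757,-0.4829)
P = B + 2.65·ex + -1.92·ey = (-2.7022,-0.4273)

-2.70 -0.43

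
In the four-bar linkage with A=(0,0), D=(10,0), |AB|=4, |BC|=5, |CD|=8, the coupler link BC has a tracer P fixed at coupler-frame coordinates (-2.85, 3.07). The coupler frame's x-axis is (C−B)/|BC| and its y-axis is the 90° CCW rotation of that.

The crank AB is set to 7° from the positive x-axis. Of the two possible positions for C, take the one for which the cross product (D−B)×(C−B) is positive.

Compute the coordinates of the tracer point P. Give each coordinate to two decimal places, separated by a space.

A=(0,0), D=(10.00,0)
B = A + 4.00·(cos7°, sin7°) = (3.9702, 0.4875)
|BD| = 6.0495
circle(B,5.00) ∩ circle(D,8.00): a=-0.1987, h=4.9961
  candidates: C₊=(4.1748,5.4833) cross=30.224; C₋=(3.3696,-4.4763) cross=-30.224
  mode + wants cross > 0 → take C=(4.1748,5.4833) (cross=30.224)
ex = (C−B)/|BC| = (0.0409,0.9992); ey = (-0.9992,0.0409)
P = B + -2.85·ex + 3.07·ey = (0.7862,-2.2345)

0.79 -2.23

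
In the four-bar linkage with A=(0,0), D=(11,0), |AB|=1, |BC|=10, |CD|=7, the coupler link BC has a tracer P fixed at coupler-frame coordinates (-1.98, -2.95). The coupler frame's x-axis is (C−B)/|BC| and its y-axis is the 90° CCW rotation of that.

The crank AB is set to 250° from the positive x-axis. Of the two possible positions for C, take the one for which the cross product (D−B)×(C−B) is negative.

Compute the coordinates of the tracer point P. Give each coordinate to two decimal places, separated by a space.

A=(0,0), D=(11.00,0)
B = A + 1.00·(cos250°, sin250°) = (-0.3420, -0.9397)
|BD| = 11.3809
circle(B,10.00) ∩ circle(D,7.00): a=7.9310, h=6.0909
  candidates: C₊=(7.0590,5.7852) cross=69.319; C₋=(8.0648,-6.3549) cross=-69.319
  mode - wants cross < 0 → take C=(8.0648,-6.3549) (cross=-69.319)
ex = (C−B)/|BC| = (0.8407,-0.5415); ey = (0.5415,0.8407)
P = B + -1.98·ex + -2.95·ey = (-3.6041,-2.3475)

-3.60 -2.35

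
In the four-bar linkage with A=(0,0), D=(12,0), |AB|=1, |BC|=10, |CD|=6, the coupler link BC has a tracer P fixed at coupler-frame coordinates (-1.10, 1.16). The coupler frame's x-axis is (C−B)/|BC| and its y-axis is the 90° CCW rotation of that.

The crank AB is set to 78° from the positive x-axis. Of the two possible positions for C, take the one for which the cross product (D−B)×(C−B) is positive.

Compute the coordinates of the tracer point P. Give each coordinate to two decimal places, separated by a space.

A=(0,0), D=(12.00,0)
B = A + 1.00·(cos78°, sin78°) = (0.2079, 0.9781)
|BD| = 11.8326
circle(B,10.00) ∩ circle(D,6.00): a=8.6207, h=5.0679
  candidates: C₊=(9.2180,5.3161) cross=59.966; C₋=(8.3802,-4.7851) cross=-59.966
  mode + wants cross > 0 → take C=(9.2180,5.3161) (cross=59.966)
ex = (C−B)/|BC| = (0.9010,0.4338); ey = (-0.4338,0.9010)
P = B + -1.10·ex + 1.16·ey = (-1.2864,1.5461)

-1.29 1.55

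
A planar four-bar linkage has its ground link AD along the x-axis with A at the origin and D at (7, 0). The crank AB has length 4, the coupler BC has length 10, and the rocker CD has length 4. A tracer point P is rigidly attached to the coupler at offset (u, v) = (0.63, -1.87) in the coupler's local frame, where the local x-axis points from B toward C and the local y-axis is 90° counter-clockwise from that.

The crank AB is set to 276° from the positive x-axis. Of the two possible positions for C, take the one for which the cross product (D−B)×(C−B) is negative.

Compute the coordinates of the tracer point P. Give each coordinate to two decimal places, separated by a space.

1.35 -5.72

A=(0,0), D=(7.00,0)
B = A + 4.00·(cos276°, sin276°) = (0.4181, -3.9781)
|BD| = 7.6907
circle(B,10.00) ∩ circle(D,4.00): a=9.3065, h=3.6591
  candidates: C₊=(6.4902,3.9674) cross=28.141; C₋=(10.2756,-2.2958) cross=-28.141
  mode - wants cross < 0 → take C=(10.2756,-2.2958) (cross=-28.141)
ex = (C−B)/|BC| = (0.9857,0.1682); ey = (-0.1682,0.9857)
P = B + 0.63·ex + -1.87·ey = (1.3537,-5.7154)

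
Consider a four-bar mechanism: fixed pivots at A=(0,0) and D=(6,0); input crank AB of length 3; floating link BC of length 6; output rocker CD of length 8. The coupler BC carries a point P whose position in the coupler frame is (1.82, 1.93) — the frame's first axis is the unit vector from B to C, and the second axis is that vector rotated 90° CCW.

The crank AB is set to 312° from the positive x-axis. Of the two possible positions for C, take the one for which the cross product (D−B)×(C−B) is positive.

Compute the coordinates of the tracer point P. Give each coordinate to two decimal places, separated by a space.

A=(0,0), D=(6.00,0)
B = A + 3.00·(cos312°, sin312°) = (2.0074, -2.2294)
|BD| = 4.5729
circle(B,6.00) ∩ circle(D,8.00): a=-0.7751, h=5.9497
  candidates: C₊=(-1.5700,2.5874) cross=27.207; C₋=(4.2314,-7.8020) cross=-27.207
  mode + wants cross > 0 → take C=(-1.5700,2.5874) (cross=27.207)
ex = (C−B)/|BC| = (-0.5962,0.8028); ey = (-0.8028,-0.5962)
P = B + 1.82·ex + 1.93·ey = (-0.6272,-1.9191)

-0.63 -1.92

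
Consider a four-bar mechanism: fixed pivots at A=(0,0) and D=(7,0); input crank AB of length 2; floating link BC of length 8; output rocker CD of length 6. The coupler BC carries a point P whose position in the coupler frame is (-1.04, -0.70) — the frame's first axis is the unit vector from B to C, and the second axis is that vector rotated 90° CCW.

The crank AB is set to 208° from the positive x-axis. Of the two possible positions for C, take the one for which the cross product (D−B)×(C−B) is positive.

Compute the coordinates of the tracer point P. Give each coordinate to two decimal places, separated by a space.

-1.95 -2.18

A=(0,0), D=(7.00,0)
B = A + 2.00·(cos208°, sin208°) = (-1.7659, -0.9389)
|BD| = 8.8160
circle(B,8.00) ∩ circle(D,6.00): a=5.9960, h=5.2960
  candidates: C₊=(3.6320,4.9655) cross=46.690; C₋=(4.7601,-5.5662) cross=-46.690
  mode + wants cross > 0 → take C=(3.6320,4.9655) (cross=46.690)
ex = (C−B)/|BC| = (0.6747,0.7381); ey = (-0.7381,0.6747)
P = B + -1.04·ex + -0.70·ey = (-1.9510,-2.1788)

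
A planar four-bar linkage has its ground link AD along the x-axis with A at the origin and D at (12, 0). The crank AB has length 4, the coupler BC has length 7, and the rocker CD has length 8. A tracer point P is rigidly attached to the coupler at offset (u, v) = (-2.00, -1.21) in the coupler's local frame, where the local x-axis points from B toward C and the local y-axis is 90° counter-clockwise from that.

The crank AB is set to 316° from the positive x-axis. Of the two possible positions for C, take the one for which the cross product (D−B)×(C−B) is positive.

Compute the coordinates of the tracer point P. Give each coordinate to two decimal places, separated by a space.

3.42 -5.05

A=(0,0), D=(12.00,0)
B = A + 4.00·(cos316°, sin316°) = (2.8774, -2.7786)
|BD| = 9.5364
circle(B,7.00) ∩ circle(D,8.00): a=3.9818, h=5.7572
  candidates: C₊=(5.0089,3.8890) cross=54.903; C₋=(8.3638,-7.1259) cross=-54.903
  mode + wants cross > 0 → take C=(5.0089,3.8890) (cross=54.903)
ex = (C−B)/|BC| = (0.3045,0.9525); ey = (-0.9525,0.3045)
P = B + -2.00·ex + -1.21·ey = (3.4209,-5.0521)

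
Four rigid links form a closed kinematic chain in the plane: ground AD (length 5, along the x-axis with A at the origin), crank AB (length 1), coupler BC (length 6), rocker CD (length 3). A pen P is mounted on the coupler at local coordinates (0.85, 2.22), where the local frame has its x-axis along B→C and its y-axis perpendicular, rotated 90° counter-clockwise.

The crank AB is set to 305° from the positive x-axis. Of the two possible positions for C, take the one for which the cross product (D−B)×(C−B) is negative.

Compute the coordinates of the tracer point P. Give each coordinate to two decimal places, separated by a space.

2.08 1.02

A=(0,0), D=(5.00,0)
B = A + 1.00·(cos305°, sin305°) = (0.5736, -0.8192)
|BD| = 4.5016
circle(B,6.00) ∩ circle(D,3.00): a=5.2497, h=2.9052
  candidates: C₊=(5.2070,2.9928) cross=13.078; C₋=(6.2643,-2.7206) cross=-13.078
  mode - wants cross < 0 → take C=(6.2643,-2.7206) (cross=-13.078)
ex = (C−B)/|BC| = (0.9485,-0.3169); ey = (0.3169,0.9485)
P = B + 0.85·ex + 2.22·ey = (2.0833,1.0171)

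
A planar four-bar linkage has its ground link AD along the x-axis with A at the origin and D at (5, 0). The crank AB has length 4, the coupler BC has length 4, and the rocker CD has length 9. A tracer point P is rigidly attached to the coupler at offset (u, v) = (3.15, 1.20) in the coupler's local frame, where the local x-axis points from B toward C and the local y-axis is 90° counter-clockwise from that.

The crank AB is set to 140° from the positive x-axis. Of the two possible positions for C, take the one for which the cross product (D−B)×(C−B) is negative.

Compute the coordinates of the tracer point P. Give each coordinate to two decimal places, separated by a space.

-2.55 -0.76

A=(0,0), D=(5.00,0)
B = A + 4.00·(cos140°, sin140°) = (-3.0642, 2.5712)
|BD| = 8.4641
circle(B,4.00) ∩ circle(D,9.00): a=0.3923, h=3.9807
  candidates: C₊=(-1.4812,6.2446) cross=33.693; C₋=(-3.8996,-1.3406) cross=-33.693
  mode - wants cross < 0 → take C=(-3.8996,-1.3406) (cross=-33.693)
ex = (C−B)/|BC| = (-0.2089,-0.9779); ey = (0.9779,-0.2089)
P = B + 3.15·ex + 1.20·ey = (-2.5485,-0.7600)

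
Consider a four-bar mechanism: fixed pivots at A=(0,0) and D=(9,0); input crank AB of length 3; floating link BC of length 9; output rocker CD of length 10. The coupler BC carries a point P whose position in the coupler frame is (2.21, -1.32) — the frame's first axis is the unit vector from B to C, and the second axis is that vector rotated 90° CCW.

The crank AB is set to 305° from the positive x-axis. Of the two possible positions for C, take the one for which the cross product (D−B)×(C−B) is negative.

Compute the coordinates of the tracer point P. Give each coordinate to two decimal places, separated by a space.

A=(0,0), D=(9.00,0)
B = A + 3.00·(cos305°, sin305°) = (1.7207, -2.4575)
|BD| = 7.6829
circle(B,9.00) ∩ circle(D,10.00): a=2.6049, h=8.6148
  candidates: C₊=(1.4333,6.5380) cross=66.186; C₋=(6.9443,-9.7864) cross=-66.186
  mode - wants cross < 0 → take C=(6.9443,-9.7864) (cross=-66.186)
ex = (C−B)/|BC| = (0.5804,-0.8143); ey = (0.8143,0.5804)
P = B + 2.21·ex + -1.32·ey = (1.9285,-5.0233)

1.93 -5.02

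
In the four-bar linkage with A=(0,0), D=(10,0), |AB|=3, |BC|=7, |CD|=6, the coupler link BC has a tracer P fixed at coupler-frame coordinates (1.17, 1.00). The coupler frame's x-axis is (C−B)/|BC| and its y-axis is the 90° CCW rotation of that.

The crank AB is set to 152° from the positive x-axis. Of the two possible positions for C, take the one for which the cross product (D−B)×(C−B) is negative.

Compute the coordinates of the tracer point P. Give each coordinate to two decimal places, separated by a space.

-1.24 2.02

A=(0,0), D=(10.00,0)
B = A + 3.00·(cos152°, sin152°) = (-2.6488, 1.4084)
|BD| = 12.7270
circle(B,7.00) ∩ circle(D,6.00): a=6.8742, h=1.3210
  candidates: C₊=(4.3293,1.9605) cross=16.812; C₋=(4.0370,-0.6652) cross=-16.812
  mode - wants cross < 0 → take C=(4.0370,-0.6652) (cross=-16.812)
ex = (C−B)/|BC| = (0.9551,-0.2962); ey = (0.2962,0.9551)
P = B + 1.17·ex + 1.00·ey = (-1.2351,2.0169)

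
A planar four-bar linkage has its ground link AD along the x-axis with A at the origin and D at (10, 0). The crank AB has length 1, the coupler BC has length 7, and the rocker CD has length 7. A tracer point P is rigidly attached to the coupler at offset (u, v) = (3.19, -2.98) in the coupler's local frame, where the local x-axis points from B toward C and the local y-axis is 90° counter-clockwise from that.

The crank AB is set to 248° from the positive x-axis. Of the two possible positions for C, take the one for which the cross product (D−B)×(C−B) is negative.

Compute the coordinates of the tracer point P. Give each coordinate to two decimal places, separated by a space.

A=(0,0), D=(10.00,0)
B = A + 1.00·(cos248°, sin248°) = (-0.3746, -0.9272)
|BD| = 10.4160
circle(B,7.00) ∩ circle(D,7.00): a=5.2080, h=4.6773
  candidates: C₊=(4.3963,4.1951) cross=48.718; C₋=(5.2290,-5.1223) cross=-48.718
  mode - wants cross < 0 → take C=(5.2290,-5.1223) (cross=-48.718)
ex = (C−B)/|BC| = (0.8005,-0.5993); ey = (0.5993,0.8005)
P = B + 3.19·ex + -2.98·ey = (0.3931,-5.2245)

0.39 -5.22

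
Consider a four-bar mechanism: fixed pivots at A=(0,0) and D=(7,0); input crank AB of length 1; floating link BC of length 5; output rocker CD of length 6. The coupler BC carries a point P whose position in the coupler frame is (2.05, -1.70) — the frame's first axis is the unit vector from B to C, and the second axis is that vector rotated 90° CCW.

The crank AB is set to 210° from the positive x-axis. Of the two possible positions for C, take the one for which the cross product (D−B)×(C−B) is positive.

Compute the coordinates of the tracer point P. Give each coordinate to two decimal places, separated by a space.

A=(0,0), D=(7.00,0)
B = A + 1.00·(cos210°, sin210°) = (-0.8660, -0.5000)
|BD| = 7.8819
circle(B,5.00) ∩ circle(D,6.00): a=3.2431, h=3.8055
  candidates: C₊=(2.1292,3.5036) cross=29.995; C₋=(2.6120,-4.0921) cross=-29.995
  mode + wants cross > 0 → take C=(2.1292,3.5036) (cross=29.995)
ex = (C−B)/|BC| = (0.5990,0.8007); ey = (-0.8007,0.5990)
P = B + 2.05·ex + -1.70·ey = (1.7232,0.1231)

1.72 0.12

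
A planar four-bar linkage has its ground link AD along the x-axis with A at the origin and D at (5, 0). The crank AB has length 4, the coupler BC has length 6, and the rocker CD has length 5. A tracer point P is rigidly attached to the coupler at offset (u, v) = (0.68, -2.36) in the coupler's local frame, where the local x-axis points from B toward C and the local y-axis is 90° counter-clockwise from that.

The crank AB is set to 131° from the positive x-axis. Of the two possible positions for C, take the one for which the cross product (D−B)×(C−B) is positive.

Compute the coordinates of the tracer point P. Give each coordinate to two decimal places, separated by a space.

A=(0,0), D=(5.00,0)
B = A + 4.00·(cos131°, sin131°) = (-2.6242, 3.0188)
|BD| = 8.2001
circle(B,6.00) ∩ circle(D,5.00): a=4.7708, h=3.6386
  candidates: C₊=(3.1510,4.6456) cross=29.837; C₋=(0.4720,-2.1206) cross=-29.837
  mode + wants cross > 0 → take C=(3.1510,4.6456) (cross=29.837)
ex = (C−B)/|BC| = (0.9625,0.2711); ey = (-0.2711,0.9625)
P = B + 0.68·ex + -2.36·ey = (-1.3299,0.9316)

-1.33 0.93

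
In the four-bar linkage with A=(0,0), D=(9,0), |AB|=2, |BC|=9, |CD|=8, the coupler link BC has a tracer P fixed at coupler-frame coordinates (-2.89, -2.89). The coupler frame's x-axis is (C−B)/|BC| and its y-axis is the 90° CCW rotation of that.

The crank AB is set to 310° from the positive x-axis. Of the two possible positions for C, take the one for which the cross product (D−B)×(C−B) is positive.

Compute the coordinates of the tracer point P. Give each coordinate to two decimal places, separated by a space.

2.84 -5.31

A=(0,0), D=(9.00,0)
B = A + 2.00·(cos310°, sin310°) = (1.2856, -1.5321)
|BD| = 7.8651
circle(B,9.00) ∩ circle(D,8.00): a=5.0133, h=7.4744
  candidates: C₊=(4.7468,6.7757) cross=58.787; C₋=(7.6588,-7.8868) cross=-58.787
  mode + wants cross > 0 → take C=(4.7468,6.7757) (cross=58.787)
ex = (C−B)/|BC| = (0.3846,0.9231); ey = (-0.9231,0.3846)
P = B + -2.89·ex + -2.89·ey = (2.8419,-5.3113)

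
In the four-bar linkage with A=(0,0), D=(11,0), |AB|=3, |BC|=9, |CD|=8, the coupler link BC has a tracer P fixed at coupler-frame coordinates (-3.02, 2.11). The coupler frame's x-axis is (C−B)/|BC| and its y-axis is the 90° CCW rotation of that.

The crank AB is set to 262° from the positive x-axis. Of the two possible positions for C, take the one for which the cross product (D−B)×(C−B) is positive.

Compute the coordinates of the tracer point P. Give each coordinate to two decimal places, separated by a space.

-3.83 -4.37

A=(0,0), D=(11.00,0)
B = A + 3.00·(cos262°, sin262°) = (-0.4175, -2.9708)
|BD| = 11.7977
circle(B,9.00) ∩ circle(D,8.00): a=6.6193, h=6.0979
  candidates: C₊=(4.4530,4.5974) cross=71.941; C₋=(7.5240,-7.2054) cross=-71.941
  mode + wants cross > 0 → take C=(4.4530,4.5974) (cross=71.941)
ex = (C−B)/|BC| = (0.5412,0.8409); ey = (-0.8409,0.5412)
P = B + -3.02·ex + 2.11·ey = (-3.8262,-4.3685)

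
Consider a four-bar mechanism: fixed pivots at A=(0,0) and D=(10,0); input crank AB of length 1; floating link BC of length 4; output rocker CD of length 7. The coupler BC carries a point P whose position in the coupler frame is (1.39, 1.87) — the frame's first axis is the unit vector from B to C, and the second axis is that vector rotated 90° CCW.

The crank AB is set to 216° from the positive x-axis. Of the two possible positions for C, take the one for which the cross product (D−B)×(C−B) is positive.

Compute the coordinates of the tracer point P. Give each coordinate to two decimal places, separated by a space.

A=(0,0), D=(10.00,0)
B = A + 1.00·(cos216°, sin216°) = (-0.8090, -0.5878)
|BD| = 10.8250
circle(B,4.00) ∩ circle(D,7.00): a=3.8882, h=0.9389
  candidates: C₊=(3.0225,0.5609) cross=10.164; C₋=(3.1245,-1.3142) cross=-10.164
  mode + wants cross > 0 → take C=(3.0225,0.5609) (cross=10.164)
ex = (C−B)/|BC| = (0.9579,0.2872); ey = (-0.2872,0.9579)
P = B + 1.39·ex + 1.87·ey = (-0.0146,1.6026)

-0.01 1.60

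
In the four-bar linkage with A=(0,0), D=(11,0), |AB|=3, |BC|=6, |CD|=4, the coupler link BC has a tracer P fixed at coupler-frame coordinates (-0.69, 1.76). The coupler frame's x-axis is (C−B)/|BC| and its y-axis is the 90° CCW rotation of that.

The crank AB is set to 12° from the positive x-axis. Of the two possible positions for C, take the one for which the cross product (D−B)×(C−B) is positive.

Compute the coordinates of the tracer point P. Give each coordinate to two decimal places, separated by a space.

A=(0,0), D=(11.00,0)
B = A + 3.00·(cos12°, sin12°) = (2.9344, 0.6237)
|BD| = 8.0896
circle(B,6.00) ∩ circle(D,4.00): a=5.2810, h=2.8480
  candidates: C₊=(8.4193,3.0561) cross=23.040; C₋=(7.9801,-2.6230) cross=-23.040
  mode + wants cross > 0 → take C=(8.4193,3.0561) (cross=23.040)
ex = (C−B)/|BC| = (0.9141,0.4054); ey = (-0.4054,0.9141)
P = B + -0.69·ex + 1.76·ey = (1.5902,1.9529)

1.59 1.95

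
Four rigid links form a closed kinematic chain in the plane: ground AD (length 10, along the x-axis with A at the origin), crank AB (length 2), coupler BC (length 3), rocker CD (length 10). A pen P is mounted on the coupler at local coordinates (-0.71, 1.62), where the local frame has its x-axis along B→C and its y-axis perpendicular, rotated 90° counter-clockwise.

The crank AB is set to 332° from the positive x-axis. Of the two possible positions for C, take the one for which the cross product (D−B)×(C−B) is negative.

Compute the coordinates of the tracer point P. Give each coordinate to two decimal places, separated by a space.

3.53 -0.83

A=(0,0), D=(10.00,0)
B = A + 2.00·(cos332°, sin332°) = (1.7659, -0.9389)
|BD| = 8.2875
circle(B,3.00) ∩ circle(D,10.00): a=-1.3465, h=2.6809
  candidates: C₊=(0.1243,1.5721) cross=22.217; C₋=(0.7318,-3.7551) cross=-22.217
  mode - wants cross < 0 → take C=(0.7318,-3.7551) (cross=-22.217)
ex = (C−B)/|BC| = (-0.3447,-0.9387); ey = (0.9387,-0.3447)
P = B + -0.71·ex + 1.62·ey = (3.5313,-0.8309)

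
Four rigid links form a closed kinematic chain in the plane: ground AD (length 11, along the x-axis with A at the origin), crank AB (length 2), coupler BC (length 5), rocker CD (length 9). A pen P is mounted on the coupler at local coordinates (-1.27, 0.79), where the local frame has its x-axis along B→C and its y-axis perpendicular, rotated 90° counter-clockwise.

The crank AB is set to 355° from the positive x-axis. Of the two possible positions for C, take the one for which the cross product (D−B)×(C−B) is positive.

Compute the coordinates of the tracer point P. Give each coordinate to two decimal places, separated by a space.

A=(0,0), D=(11.00,0)
B = A + 2.00·(cos355°, sin355°) = (1.9924, -0.1743)
|BD| = 9.0093
circle(B,5.00) ∩ circle(D,9.00): a=1.3967, h=4.8009
  candidates: C₊=(3.2960,4.6528) cross=43.253; C₋=(3.4818,-4.9473) cross=-43.253
  mode + wants cross > 0 → take C=(3.2960,4.6528) (cross=43.253)
ex = (C−B)/|BC| = (0.2607,0.9654); ey = (-0.9654,0.2607)
P = B + -1.27·ex + 0.79·ey = (0.8986,-1.1944)

0.90 -1.19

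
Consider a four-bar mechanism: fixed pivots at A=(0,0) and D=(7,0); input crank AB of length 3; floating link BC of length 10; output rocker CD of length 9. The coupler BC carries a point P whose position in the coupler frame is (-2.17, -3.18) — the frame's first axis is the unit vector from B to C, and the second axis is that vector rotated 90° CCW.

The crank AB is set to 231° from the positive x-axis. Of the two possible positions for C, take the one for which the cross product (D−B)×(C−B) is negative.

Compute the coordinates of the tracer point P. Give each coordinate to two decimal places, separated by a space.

A=(0,0), D=(7.00,0)
B = A + 3.00·(cos231°, sin231°) = (-1.8880, -2.3314)
|BD| = 9.1887
circle(B,10.00) ∩ circle(D,9.00): a=5.6282, h=8.2658
  candidates: C₊=(1.4588,7.0919) cross=75.951; C₋=(5.6533,-8.8987) cross=-75.951
  mode - wants cross < 0 → take C=(5.6533,-8.8987) (cross=-75.951)
ex = (C−B)/|BC| = (0.7541,-0.6567); ey = (0.6567,0.7541)
P = B + -2.17·ex + -3.18·ey = (-5.6128,-3.3045)

-5.61 -3.30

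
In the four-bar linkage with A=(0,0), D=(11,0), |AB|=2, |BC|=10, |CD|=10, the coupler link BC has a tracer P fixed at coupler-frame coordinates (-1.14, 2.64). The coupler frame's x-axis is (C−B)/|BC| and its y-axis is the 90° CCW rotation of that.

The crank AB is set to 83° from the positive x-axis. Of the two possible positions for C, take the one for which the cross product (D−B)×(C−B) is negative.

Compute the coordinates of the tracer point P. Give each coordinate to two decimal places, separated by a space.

A=(0,0), D=(11.00,0)
B = A + 2.00·(cos83°, sin83°) = (0.2437, 1.9851)
|BD| = 10.9379
circle(B,10.00) ∩ circle(D,10.00): a=5.4690, h=8.3720
  candidates: C₊=(7.1413,9.2255) cross=91.572; C₋=(4.1025,-7.2404) cross=-91.572
  mode - wants cross < 0 → take C=(4.1025,-7.2404) (cross=-91.572)
ex = (C−B)/|BC| = (0.3859,-0.9226); ey = (0.9226,0.3859)
P = B + -1.14·ex + 2.64·ey = (2.2394,4.0555)

2.24 4.06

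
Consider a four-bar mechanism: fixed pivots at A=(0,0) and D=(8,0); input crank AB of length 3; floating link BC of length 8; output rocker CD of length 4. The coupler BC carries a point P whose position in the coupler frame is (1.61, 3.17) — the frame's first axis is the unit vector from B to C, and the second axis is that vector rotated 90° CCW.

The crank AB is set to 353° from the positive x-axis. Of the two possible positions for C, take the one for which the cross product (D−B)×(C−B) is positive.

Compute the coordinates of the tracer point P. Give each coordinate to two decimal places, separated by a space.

2.87 3.19

A=(0,0), D=(8.00,0)
B = A + 3.00·(cos353°, sin353°) = (2.9776, -0.3656)
|BD| = 5.0357
circle(B,8.00) ∩ circle(D,4.00): a=7.2838, h=3.3084
  candidates: C₊=(10.0021,3.4629) cross=16.660; C₋=(10.4825,-3.1365) cross=-16.660
  mode + wants cross > 0 → take C=(10.0021,3.4629) (cross=16.660)
ex = (C−B)/|BC| = (0.8781,0.4786); ey = (-0.4786,0.8781)
P = B + 1.61·ex + 3.17·ey = (2.8742,3.1883)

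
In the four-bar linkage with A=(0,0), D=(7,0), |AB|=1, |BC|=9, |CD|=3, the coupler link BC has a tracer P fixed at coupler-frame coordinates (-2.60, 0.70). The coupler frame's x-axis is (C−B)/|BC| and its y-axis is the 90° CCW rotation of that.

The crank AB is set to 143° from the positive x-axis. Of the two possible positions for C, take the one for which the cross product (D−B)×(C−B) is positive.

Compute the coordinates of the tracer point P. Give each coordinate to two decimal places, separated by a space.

A=(0,0), D=(7.00,0)
B = A + 1.00·(cos143°, sin143°) = (-0.7986, 0.6018)
|BD| = 7.8218
circle(B,9.00) ∩ circle(D,3.00): a=8.5134, h=2.9192
  candidates: C₊=(7.9142,2.8573) cross=22.833; C₋=(7.4649,-2.9638) cross=-22.833
  mode + wants cross > 0 → take C=(7.9142,2.8573) (cross=22.833)
ex = (C−B)/|BC| = (0.9681,0.2506); ey = (-0.2506,0.9681)
P = B + -2.60·ex + 0.70·ey = (-3.4911,0.6279)

-3.49 0.63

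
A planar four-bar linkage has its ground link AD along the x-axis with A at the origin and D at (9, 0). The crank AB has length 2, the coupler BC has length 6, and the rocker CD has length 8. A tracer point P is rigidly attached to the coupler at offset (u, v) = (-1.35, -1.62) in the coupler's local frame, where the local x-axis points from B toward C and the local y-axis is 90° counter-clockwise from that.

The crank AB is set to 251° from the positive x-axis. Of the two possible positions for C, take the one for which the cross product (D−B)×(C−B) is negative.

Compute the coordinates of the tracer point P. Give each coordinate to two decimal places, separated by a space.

-2.74 -2.14

A=(0,0), D=(9.00,0)
B = A + 2.00·(cos251°, sin251°) = (-0.6511, -1.8910)
|BD| = 9.8347
circle(B,6.00) ∩ circle(D,8.00): a=3.4938, h=4.8779
  candidates: C₊=(1.8395,3.5676) cross=47.972; C₋=(3.7154,-6.0061) cross=-47.972
  mode - wants cross < 0 → take C=(3.7154,-6.0061) (cross=-47.972)
ex = (C−B)/|BC| = (0.7278,-0.6858); ey = (0.6858,0.7278)
P = B + -1.35·ex + -1.62·ey = (-2.7447,-2.1441)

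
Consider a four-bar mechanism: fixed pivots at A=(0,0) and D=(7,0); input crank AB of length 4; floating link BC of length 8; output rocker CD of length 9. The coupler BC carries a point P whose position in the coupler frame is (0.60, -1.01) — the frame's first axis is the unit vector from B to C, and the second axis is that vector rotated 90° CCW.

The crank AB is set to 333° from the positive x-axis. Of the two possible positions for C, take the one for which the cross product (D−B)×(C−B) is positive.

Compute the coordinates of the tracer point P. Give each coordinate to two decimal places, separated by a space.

4.15 -0.80

A=(0,0), D=(7.00,0)
B = A + 4.00·(cos333°, sin333°) = (3.5640, -1.8160)
|BD| = 3.8863
circle(B,8.00) ∩ circle(D,9.00): a=-0.2440, h=7.9963
  candidates: C₊=(-0.3881,5.1397) cross=31.076; C₋=(7.0847,-8.9996) cross=-31.076
  mode + wants cross > 0 → take C=(-0.3881,5.1397) (cross=31.076)
ex = (C−B)/|BC| = (-0.4940,0.8695); ey = (-0.8695,-0.4940)
P = B + 0.60·ex + -1.01·ey = (4.1458,-0.7953)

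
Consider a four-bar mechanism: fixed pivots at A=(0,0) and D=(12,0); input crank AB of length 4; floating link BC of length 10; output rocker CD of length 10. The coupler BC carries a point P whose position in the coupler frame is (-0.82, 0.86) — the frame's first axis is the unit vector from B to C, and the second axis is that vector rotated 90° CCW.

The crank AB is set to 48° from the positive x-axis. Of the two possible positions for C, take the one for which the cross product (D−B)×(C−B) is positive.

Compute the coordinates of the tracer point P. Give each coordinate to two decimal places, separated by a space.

A=(0,0), D=(12.00,0)
B = A + 4.00·(cos48°, sin48°) = (2.6765, 2.9726)
|BD| = 9.7859
circle(B,10.00) ∩ circle(D,10.00): a=4.8929, h=8.7212
  candidates: C₊=(9.9874,9.7954) cross=85.345; C₋=(4.6891,-6.8228) cross=-85.345
  mode + wants cross > 0 → take C=(9.9874,9.7954) (cross=85.345)
ex = (C−B)/|BC| = (0.7311,0.6823); ey = (-0.6823,0.7311)
P = B + -0.82·ex + 0.86·ey = (1.4903,3.0418)

1.49 3.04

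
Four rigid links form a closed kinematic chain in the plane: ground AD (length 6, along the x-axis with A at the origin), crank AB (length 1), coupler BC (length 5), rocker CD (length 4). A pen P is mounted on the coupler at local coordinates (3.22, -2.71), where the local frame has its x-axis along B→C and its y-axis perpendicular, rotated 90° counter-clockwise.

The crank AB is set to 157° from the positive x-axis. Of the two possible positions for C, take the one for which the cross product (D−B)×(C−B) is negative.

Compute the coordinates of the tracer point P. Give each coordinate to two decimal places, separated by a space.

-0.04 -3.72

A=(0,0), D=(6.00,0)
B = A + 1.00·(cos157°, sin157°) = (-0.9205, 0.3907)
|BD| = 6.9315
circle(B,5.00) ∩ circle(D,4.00): a=4.1150, h=2.8402
  candidates: C₊=(3.3480,2.9945) cross=19.687; C₋=(3.0278,-2.6770) cross=-19.687
  mode - wants cross < 0 → take C=(3.0278,-2.6770) (cross=-19.687)
ex = (C−B)/|BC| = (0.7897,-0.6135); ey = (0.6135,0.7897)
P = B + 3.22·ex + -2.71·ey = (-0.0405,-3.7249)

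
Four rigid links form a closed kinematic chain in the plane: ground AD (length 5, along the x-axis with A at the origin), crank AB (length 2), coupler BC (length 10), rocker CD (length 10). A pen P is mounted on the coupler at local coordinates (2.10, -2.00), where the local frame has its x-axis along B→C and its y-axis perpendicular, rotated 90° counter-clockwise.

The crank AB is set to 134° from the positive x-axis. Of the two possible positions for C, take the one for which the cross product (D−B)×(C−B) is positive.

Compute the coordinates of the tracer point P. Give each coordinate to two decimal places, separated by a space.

1.42 2.17

A=(0,0), D=(5.00,0)
B = A + 2.00·(cos134°, sin134°) = (-1.3893, 1.4387)
|BD| = 6.5493
circle(B,10.00) ∩ circle(D,10.00): a=3.2746, h=9.4486
  candidates: C₊=(3.8809,9.9372) cross=61.882; C₋=(-0.2702,-8.4985) cross=-61.882
  mode + wants cross > 0 → take C=(3.8809,9.9372) (cross=61.882)
ex = (C−B)/|BC| = (0.5270,0.8499); ey = (-0.8499,0.5270)
P = B + 2.10·ex + -2.00·ey = (1.4171,2.1693)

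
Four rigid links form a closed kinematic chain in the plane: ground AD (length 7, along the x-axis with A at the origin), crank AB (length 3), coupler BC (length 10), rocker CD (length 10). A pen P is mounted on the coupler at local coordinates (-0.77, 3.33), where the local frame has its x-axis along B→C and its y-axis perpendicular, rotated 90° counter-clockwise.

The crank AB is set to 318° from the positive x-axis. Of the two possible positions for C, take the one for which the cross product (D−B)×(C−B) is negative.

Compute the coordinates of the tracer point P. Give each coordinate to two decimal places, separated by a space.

4.39 0.64

A=(0,0), D=(7.00,0)
B = A + 3.00·(cos318°, sin318°) = (2.2294, -2.0074)
|BD| = 5.1757
circle(B,10.00) ∩ circle(D,10.00): a=2.5879, h=9.6593
  candidates: C₊=(0.8683,7.8995) cross=49.994; C₋=(8.3611,-9.9069) cross=-49.994
  mode - wants cross < 0 → take C=(8.3611,-9.9069) (cross=-49.994)
ex = (C−B)/|BC| = (0.6132,-0.7900); ey = (0.7900,0.6132)
P = B + -0.77·ex + 3.33·ey = (4.3878,0.6427)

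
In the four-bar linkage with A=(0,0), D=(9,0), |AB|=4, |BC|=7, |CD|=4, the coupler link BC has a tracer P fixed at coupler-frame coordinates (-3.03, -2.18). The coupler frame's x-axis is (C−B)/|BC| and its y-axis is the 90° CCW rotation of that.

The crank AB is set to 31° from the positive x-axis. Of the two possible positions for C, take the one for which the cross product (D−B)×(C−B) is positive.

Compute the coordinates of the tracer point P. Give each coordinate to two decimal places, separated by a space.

A=(0,0), D=(9.00,0)
B = A + 4.00·(cos31°, sin31°) = (3.4287, 2.0602)
|BD| = 5.9400
circle(B,7.00) ∩ circle(D,4.00): a=5.7478, h=3.9954
  candidates: C₊=(10.2054,3.8141) cross=23.733; C₋=(7.4340,-3.6807) cross=-23.733
  mode + wants cross > 0 → take C=(10.2054,3.8141) (cross=23.733)
ex = (C−B)/|BC| = (0.9681,0.2506); ey = (-0.2506,0.9681)
P = B + -3.03·ex + -2.18·ey = (1.0415,-0.8095)

1.04 -0.81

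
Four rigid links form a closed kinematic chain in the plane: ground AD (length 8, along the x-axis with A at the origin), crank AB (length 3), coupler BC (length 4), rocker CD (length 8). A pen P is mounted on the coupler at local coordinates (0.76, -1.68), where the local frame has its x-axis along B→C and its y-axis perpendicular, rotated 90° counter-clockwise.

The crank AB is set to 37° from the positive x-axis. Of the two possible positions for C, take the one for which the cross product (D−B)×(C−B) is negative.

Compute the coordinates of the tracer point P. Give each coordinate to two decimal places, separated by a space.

0.58 2.12

A=(0,0), D=(8.00,0)
B = A + 3.00·(cos37°, sin37°) = (2.3959, 1.8054)
|BD| = 5.8877
circle(B,4.00) ∩ circle(D,8.00): a=-1.1324, h=3.8364
  candidates: C₊=(2.4945,5.8042) cross=22.588; C₋=(0.1417,-1.4989) cross=-22.588
  mode - wants cross < 0 → take C=(0.1417,-1.4989) (cross=-22.588)
ex = (C−B)/|BC| = (-0.5636,-0.8261); ey = (0.8261,-0.5636)
P = B + 0.76·ex + -1.68·ey = (0.5798,2.1244)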